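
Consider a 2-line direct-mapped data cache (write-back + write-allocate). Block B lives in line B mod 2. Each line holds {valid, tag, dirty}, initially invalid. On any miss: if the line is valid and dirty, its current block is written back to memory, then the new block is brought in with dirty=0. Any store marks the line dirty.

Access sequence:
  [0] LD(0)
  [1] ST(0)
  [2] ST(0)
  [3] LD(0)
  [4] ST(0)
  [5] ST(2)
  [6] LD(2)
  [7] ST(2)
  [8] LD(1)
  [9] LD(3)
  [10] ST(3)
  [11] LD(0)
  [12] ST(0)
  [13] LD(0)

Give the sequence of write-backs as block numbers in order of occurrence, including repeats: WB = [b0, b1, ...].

  0 | R B0 → L0 miss [-]
  1 | W B0 → L0 hit [D]
  2 | W B0 → L0 hit [D]
  3 | R B0 → L0 hit [D]
  4 | W B0 → L0 hit [D]
  5 | W B2 → L0 miss wb→B0 [D]
  6 | R B2 → L0 hit [D]
  7 | W B2 → L0 hit [D]
  8 | R B1 → L1 miss [-]
  9 | R B3 → L1 miss [-]
  10 | W B3 → L1 hit [D]
  11 | R B0 → L0 miss wb→B2 [-]
  12 | W B0 → L0 hit [D]
  13 | R B0 → L0 hit [D]

WB = [0, 2]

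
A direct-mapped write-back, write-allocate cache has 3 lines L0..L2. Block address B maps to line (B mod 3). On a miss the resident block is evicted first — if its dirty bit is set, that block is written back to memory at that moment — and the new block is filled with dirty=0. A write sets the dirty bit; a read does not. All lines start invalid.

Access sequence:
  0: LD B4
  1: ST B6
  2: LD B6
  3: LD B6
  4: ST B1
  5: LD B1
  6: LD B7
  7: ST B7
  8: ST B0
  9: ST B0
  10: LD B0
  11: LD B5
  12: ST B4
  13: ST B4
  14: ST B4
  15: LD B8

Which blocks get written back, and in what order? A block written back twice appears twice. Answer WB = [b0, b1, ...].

0: R B4 → L1 miss [-]
1: W B6 → L0 miss [D]
2: R B6 → L0 hit [D]
3: R B6 → L0 hit [D]
4: W B1 → L1 miss [D]
5: R B1 → L1 hit [D]
6: R B7 → L1 miss wb→B1 [-]
7: W B7 → L1 hit [D]
8: W B0 → L0 miss wb→B6 [D]
9: W B0 → L0 hit [D]
10: R B0 → L0 hit [D]
11: R B5 → L2 miss [-]
12: W B4 → L1 miss wb→B7 [D]
13: W B4 → L1 hit [D]
14: W B4 → L1 hit [D]
15: R B8 → L2 miss [-]

WB = [1, 6, 7]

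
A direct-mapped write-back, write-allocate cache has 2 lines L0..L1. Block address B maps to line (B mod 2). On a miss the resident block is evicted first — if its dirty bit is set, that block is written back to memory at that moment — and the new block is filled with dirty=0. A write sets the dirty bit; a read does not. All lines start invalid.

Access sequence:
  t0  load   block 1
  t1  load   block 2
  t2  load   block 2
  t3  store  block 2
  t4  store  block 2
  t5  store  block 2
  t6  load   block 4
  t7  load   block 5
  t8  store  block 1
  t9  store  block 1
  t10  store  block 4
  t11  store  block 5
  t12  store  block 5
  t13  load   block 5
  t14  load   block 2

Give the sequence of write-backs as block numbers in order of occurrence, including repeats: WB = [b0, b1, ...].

WB = [2, 1, 4]

0: R B1 → L1 miss [-]
1: R B2 → L0 miss [-]
2: R B2 → L0 hit [-]
3: W B2 → L0 hit [D]
4: W B2 → L0 hit [D]
5: W B2 → L0 hit [D]
6: R B4 → L0 miss wb→B2 [-]
7: R B5 → L1 miss [-]
8: W B1 → L1 miss [D]
9: W B1 → L1 hit [D]
10: W B4 → L0 hit [D]
11: W B5 → L1 miss wb→B1 [D]
12: W B5 → L1 hit [D]
13: R B5 → L1 hit [D]
14: R B2 → L0 miss wb→B4 [-]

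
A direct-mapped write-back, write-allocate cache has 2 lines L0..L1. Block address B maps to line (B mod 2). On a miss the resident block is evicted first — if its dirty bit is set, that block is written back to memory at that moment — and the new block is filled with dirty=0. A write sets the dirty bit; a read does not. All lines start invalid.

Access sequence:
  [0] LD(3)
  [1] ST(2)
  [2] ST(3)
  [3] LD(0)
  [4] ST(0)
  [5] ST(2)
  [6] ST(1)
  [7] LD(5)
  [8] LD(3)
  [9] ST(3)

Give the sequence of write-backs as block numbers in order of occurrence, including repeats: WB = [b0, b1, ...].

  0 | R B3 → L1 miss [-]
  1 | W B2 → L0 miss [D]
  2 | W B3 → L1 hit [D]
  3 | R B0 → L0 miss wb→B2 [-]
  4 | W B0 → L0 hit [D]
  5 | W B2 → L0 miss wb→B0 [D]
  6 | W B1 → L1 miss wb→B3 [D]
  7 | R B5 → L1 miss wb→B1 [-]
  8 | R B3 → L1 miss [-]
  9 | W B3 → L1 hit [D]

WB = [2, 0, 3, 1]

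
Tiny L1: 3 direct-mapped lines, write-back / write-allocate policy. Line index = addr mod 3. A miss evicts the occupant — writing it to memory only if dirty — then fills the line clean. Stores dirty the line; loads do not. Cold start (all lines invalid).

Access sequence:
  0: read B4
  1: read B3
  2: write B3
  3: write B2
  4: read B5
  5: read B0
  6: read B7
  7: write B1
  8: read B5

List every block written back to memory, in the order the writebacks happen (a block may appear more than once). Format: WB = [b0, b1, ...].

  0 | R B4 → L1 miss [-]
  1 | R B3 → L0 miss [-]
  2 | W B3 → L0 hit [D]
  3 | W B2 → L2 miss [D]
  4 | R B5 → L2 miss wb→B2 [-]
  5 | R B0 → L0 miss wb→B3 [-]
  6 | R B7 → L1 miss [-]
  7 | W B1 → L1 miss [D]
  8 | R B5 → L2 hit [-]

WB = [2, 3]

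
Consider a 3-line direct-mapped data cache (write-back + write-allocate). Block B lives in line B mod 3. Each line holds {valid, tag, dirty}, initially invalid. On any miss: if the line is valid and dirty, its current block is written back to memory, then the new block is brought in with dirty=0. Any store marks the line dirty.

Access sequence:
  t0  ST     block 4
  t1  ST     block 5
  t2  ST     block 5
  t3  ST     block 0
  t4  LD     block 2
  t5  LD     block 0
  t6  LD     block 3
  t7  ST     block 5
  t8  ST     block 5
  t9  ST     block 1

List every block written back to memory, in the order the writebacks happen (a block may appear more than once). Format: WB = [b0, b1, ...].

WB = [5, 0, 4]

0: W B4 -> L1 miss  d=D]
1: W B5 -> L2 miss  d=D]
2: W B5 -> L2 hit  d=D]
3: W B0 -> L0 miss  d=D]
4: R B2 -> L2 miss wb->B5  d=-]
5: R B0 -> L0 hit  d=D]
6: R B3 -> L0 miss wb->B0  d=-]
7: W B5 -> L2 miss  d=D]
8: W B5 -> L2 hit  d=D]
9: W B1 -> L1 miss wb->B4  d=D]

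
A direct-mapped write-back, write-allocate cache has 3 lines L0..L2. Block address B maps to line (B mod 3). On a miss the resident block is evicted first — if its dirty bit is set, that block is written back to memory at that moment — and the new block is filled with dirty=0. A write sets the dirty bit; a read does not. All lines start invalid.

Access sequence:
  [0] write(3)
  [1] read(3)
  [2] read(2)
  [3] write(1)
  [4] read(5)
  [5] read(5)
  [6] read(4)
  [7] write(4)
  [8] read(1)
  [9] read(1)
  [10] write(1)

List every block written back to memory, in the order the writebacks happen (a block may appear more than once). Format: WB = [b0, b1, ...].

WB = [1, 4]

  0 | W B3 → L0 miss [D]
  1 | R B3 → L0 hit [D]
  2 | R B2 → L2 miss [-]
  3 | W B1 → L1 miss [D]
  4 | R B5 → L2 miss [-]
  5 | R B5 → L2 hit [-]
  6 | R B4 → L1 miss wb→B1 [-]
  7 | W B4 → L1 hit [D]
  8 | R B1 → L1 miss wb→B4 [-]
  9 | R B1 → L1 hit [-]
  10 | W B1 → L1 hit [D]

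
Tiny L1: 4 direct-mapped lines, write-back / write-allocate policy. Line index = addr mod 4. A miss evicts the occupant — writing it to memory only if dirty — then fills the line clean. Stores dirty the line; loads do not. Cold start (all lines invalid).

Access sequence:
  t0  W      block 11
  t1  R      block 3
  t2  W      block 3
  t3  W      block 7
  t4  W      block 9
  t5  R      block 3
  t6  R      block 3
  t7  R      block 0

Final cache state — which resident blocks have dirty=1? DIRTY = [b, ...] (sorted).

0: W B11 → L3 miss [D]
1: R B3 → L3 miss wb→B11 [-]
2: W B3 → L3 hit [D]
3: W B7 → L3 miss wb→B3 [D]
4: W B9 → L1 miss [D]
5: R B3 → L3 miss wb→B7 [-]
6: R B3 → L3 hit [-]
7: R B0 → L0 miss [-]

DIRTY = [9]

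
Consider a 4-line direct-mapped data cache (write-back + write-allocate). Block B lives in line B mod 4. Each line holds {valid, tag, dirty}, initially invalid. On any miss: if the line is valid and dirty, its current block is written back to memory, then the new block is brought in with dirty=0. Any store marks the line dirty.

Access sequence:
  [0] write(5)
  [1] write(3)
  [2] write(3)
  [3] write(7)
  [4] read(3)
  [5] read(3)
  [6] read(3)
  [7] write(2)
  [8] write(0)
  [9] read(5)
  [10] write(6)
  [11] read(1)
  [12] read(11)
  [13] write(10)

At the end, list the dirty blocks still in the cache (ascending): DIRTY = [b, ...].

DIRTY = [0, 10]

0: W B5 -> L1 miss  d=D]
1: W B3 -> L3 miss  d=D]
2: W B3 -> L3 hit  d=D]
3: W B7 -> L3 miss wb->B3  d=D]
4: R B3 -> L3 miss wb->B7  d=-]
5: R B3 -> L3 hit  d=-]
6: R B3 -> L3 hit  d=-]
7: W B2 -> L2 miss  d=D]
8: W B0 -> L0 miss  d=D]
9: R B5 -> L1 hit  d=D]
10: W B6 -> L2 miss wb->B2  d=D]
11: R B1 -> L1 miss wb->B5  d=-]
12: R B11 -> L3 miss  d=-]
13: W B10 -> L2 miss wb->B6  d=D]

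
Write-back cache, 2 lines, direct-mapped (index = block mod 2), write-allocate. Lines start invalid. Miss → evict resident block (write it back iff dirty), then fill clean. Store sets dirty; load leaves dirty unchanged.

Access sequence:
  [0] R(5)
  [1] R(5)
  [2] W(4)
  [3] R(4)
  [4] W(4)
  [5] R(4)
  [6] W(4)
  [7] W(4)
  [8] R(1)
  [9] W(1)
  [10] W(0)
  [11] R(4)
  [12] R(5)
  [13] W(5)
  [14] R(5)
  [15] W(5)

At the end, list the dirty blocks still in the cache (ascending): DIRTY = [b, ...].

0: R B5 -> L1 miss  d=-]
1: R B5 -> L1 hit  d=-]
2: W B4 -> L0 miss  d=D]
3: R B4 -> L0 hit  d=D]
4: W B4 -> L0 hit  d=D]
5: R B4 -> L0 hit  d=D]
6: W B4 -> L0 hit  d=D]
7: W B4 -> L0 hit  d=D]
8: R B1 -> L1 miss  d=-]
9: W B1 -> L1 hit  d=D]
10: W B0 -> L0 miss wb->B4  d=D]
11: R B4 -> L0 miss wb->B0  d=-]
12: R B5 -> L1 miss wb->B1  d=-]
13: W B5 -> L1 hit  d=D]
14: R B5 -> L1 hit  d=D]
15: W B5 -> L1 hit  d=D]

DIRTY = [5]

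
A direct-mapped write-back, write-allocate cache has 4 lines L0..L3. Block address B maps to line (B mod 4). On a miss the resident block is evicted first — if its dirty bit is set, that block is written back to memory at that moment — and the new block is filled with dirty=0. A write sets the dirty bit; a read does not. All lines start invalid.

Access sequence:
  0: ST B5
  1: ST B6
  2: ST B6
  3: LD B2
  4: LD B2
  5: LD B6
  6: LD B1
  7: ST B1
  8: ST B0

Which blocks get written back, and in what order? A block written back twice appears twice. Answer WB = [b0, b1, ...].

  0 | W B5 → L1 miss [D]
  1 | W B6 → L2 miss [D]
  2 | W B6 → L2 hit [D]
  3 | R B2 → L2 miss wb→B6 [-]
  4 | R B2 → L2 hit [-]
  5 | R B6 → L2 miss [-]
  6 | R B1 → L1 miss wb→B5 [-]
  7 | W B1 → L1 hit [D]
  8 | W B0 → L0 miss [D]

WB = [6, 5]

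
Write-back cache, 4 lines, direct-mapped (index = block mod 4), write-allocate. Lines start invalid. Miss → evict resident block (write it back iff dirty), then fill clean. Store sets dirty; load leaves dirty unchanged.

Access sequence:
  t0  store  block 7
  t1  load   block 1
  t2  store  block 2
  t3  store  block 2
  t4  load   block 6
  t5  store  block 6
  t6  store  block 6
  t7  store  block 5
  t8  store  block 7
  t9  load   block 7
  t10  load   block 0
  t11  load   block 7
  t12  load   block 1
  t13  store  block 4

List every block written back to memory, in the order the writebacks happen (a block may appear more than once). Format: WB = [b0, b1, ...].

0: W B7 → L3 miss [D]
1: R B1 → L1 miss [-]
2: W B2 → L2 miss [D]
3: W B2 → L2 hit [D]
4: R B6 → L2 miss wb→B2 [-]
5: W B6 → L2 hit [D]
6: W B6 → L2 hit [D]
7: W B5 → L1 miss [D]
8: W B7 → L3 hit [D]
9: R B7 → L3 hit [D]
10: R B0 → L0 miss [-]
11: R B7 → L3 hit [D]
12: R B1 → L1 miss wb→B5 [-]
13: W B4 → L0 miss [D]

WB = [2, 5]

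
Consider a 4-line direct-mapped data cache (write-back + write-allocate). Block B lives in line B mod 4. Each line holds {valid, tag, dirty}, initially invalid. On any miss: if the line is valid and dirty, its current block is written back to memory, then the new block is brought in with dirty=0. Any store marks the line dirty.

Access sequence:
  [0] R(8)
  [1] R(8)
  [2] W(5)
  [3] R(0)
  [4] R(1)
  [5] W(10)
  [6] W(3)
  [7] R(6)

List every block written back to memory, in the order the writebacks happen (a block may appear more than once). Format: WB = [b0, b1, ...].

0: R B8 -> L0 miss  d=-]
1: R B8 -> L0 hit  d=-]
2: W B5 -> L1 miss  d=D]
3: R B0 -> L0 miss  d=-]
4: R B1 -> L1 miss wb->B5  d=-]
5: W B10 -> L2 miss  d=D]
6: W B3 -> L3 miss  d=D]
7: R B6 -> L2 miss wb->B10  d=-]

WB = [5, 10]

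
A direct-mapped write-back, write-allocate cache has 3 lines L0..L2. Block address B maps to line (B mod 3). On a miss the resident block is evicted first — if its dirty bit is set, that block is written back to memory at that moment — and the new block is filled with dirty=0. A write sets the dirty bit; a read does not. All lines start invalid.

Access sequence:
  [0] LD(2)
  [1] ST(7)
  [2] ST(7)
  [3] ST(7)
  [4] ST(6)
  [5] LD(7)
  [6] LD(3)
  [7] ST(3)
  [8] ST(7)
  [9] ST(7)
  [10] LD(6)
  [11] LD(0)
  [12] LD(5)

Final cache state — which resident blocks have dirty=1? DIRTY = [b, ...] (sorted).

DIRTY = [7]

0: R B2 → L2 miss [-]
1: W B7 → L1 miss [D]
2: W B7 → L1 hit [D]
3: W B7 → L1 hit [D]
4: W B6 → L0 miss [D]
5: R B7 → L1 hit [D]
6: R B3 → L0 miss wb→B6 [-]
7: W B3 → L0 hit [D]
8: W B7 → L1 hit [D]
9: W B7 → L1 hit [D]
10: R B6 → L0 miss wb→B3 [-]
11: R B0 → L0 miss [-]
12: R B5 → L2 miss [-]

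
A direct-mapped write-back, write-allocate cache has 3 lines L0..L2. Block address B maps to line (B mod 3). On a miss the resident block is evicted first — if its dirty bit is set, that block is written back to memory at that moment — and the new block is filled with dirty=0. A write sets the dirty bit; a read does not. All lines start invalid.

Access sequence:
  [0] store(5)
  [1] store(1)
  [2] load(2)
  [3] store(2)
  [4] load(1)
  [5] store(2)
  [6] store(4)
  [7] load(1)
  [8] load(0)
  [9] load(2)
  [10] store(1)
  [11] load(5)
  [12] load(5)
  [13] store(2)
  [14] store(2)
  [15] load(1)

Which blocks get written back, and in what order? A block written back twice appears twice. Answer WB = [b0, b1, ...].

0: W B5 -> L2 miss  d=D]
1: W B1 -> L1 miss  d=D]
2: R B2 -> L2 miss wb->B5  d=-]
3: W B2 -> L2 hit  d=D]
4: R B1 -> L1 hit  d=D]
5: W B2 -> L2 hit  d=D]
6: W B4 -> L1 miss wb->B1  d=D]
7: R B1 -> L1 miss wb->B4  d=-]
8: R B0 -> L0 miss  d=-]
9: R B2 -> L2 hit  d=D]
10: W B1 -> L1 hit  d=D]
11: R B5 -> L2 miss wb->B2  d=-]
12: R B5 -> L2 hit  d=-]
13: W B2 -> L2 miss  d=D]
14: W B2 -> L2 hit  d=D]
15: R B1 -> L1 hit  d=D]

WB = [5, 1, 4, 2]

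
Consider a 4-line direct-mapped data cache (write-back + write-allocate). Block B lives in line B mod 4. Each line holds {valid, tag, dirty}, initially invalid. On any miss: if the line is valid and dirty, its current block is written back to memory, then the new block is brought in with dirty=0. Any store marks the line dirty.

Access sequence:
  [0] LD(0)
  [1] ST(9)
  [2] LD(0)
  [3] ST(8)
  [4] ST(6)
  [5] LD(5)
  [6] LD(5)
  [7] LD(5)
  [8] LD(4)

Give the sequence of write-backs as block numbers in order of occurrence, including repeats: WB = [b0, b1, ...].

WB = [9, 8]

0: R B0 → L0 miss [-]
1: W B9 → L1 miss [D]
2: R B0 → L0 hit [-]
3: W B8 → L0 miss [D]
4: W B6 → L2 miss [D]
5: R B5 → L1 miss wb→B9 [-]
6: R B5 → L1 hit [-]
7: R B5 → L1 hit [-]
8: R B4 → L0 miss wb→B8 [-]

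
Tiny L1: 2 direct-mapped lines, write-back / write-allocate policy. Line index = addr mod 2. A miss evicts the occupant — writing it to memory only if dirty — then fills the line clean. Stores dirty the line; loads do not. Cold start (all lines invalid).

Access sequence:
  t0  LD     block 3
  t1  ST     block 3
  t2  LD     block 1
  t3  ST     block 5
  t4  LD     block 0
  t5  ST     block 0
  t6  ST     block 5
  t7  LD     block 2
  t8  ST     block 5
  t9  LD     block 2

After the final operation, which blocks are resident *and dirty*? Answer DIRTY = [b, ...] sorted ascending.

DIRTY = [5]

0: R B3 → L1 miss [-]
1: W B3 → L1 hit [D]
2: R B1 → L1 miss wb→B3 [-]
3: W B5 → L1 miss [D]
4: R B0 → L0 miss [-]
5: W B0 → L0 hit [D]
6: W B5 → L1 hit [D]
7: R B2 → L0 miss wb→B0 [-]
8: W B5 → L1 hit [D]
9: R B2 → L0 hit [-]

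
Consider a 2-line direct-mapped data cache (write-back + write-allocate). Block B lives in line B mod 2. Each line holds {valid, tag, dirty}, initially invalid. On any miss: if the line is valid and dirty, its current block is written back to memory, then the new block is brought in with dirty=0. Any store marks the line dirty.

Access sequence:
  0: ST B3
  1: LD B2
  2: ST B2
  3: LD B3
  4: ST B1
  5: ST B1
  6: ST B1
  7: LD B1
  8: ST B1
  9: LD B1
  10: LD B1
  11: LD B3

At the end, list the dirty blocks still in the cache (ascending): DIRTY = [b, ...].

DIRTY = [2]

0: W B3 -> L1 miss  d=D]
1: R B2 -> L0 miss  d=-]
2: W B2 -> L0 hit  d=D]
3: R B3 -> L1 hit  d=D]
4: W B1 -> L1 miss wb->B3  d=D]
5: W B1 -> L1 hit  d=D]
6: W B1 -> L1 hit  d=D]
7: R B1 -> L1 hit  d=D]
8: W B1 -> L1 hit  d=D]
9: R B1 -> L1 hit  d=D]
10: R B1 -> L1 hit  d=D]
11: R B3 -> L1 miss wb->B1  d=-]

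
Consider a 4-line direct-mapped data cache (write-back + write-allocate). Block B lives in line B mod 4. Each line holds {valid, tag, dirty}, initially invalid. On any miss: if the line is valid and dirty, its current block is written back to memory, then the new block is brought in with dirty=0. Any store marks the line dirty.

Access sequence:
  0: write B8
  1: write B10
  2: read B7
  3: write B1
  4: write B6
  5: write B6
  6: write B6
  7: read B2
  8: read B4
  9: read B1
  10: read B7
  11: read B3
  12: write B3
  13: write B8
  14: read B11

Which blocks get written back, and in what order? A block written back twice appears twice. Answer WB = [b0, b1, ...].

0: W B8 -> L0 miss  d=D]
1: W B10 -> L2 miss  d=D]
2: R B7 -> L3 miss  d=-]
3: W B1 -> L1 miss  d=D]
4: W B6 -> L2 miss wb->B10  d=D]
5: W B6 -> L2 hit  d=D]
6: W B6 -> L2 hit  d=D]
7: R B2 -> L2 miss wb->B6  d=-]
8: R B4 -> L0 miss wb->B8  d=-]
9: R B1 -> L1 hit  d=D]
10: R B7 -> L3 hit  d=-]
11: R B3 -> L3 miss  d=-]
12: W B3 -> L3 hit  d=D]
13: W B8 -> L0 miss  d=D]
14: R B11 -> L3 miss wb->B3  d=-]

WB = [10, 6, 8, 3]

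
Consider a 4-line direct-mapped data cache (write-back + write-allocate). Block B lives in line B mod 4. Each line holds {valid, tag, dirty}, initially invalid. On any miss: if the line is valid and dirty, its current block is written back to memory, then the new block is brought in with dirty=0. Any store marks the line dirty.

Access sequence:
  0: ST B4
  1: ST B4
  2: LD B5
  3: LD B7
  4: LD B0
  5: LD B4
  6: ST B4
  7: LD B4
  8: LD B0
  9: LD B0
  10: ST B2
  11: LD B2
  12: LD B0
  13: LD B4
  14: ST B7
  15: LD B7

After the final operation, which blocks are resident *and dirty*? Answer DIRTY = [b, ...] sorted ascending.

DIRTY = [2, 7]

0: W B4 -> L0 miss  d=D]
1: W B4 -> L0 hit  d=D]
2: R B5 -> L1 miss  d=-]
3: R B7 -> L3 miss  d=-]
4: R B0 -> L0 miss wb->B4  d=-]
5: R B4 -> L0 miss  d=-]
6: W B4 -> L0 hit  d=D]
7: R B4 -> L0 hit  d=D]
8: R B0 -> L0 miss wb->B4  d=-]
9: R B0 -> L0 hit  d=-]
10: W B2 -> L2 miss  d=D]
11: R B2 -> L2 hit  d=D]
12: R B0 -> L0 hit  d=-]
13: R B4 -> L0 miss  d=-]
14: W B7 -> L3 hit  d=D]
15: R B7 -> L3 hit  d=D]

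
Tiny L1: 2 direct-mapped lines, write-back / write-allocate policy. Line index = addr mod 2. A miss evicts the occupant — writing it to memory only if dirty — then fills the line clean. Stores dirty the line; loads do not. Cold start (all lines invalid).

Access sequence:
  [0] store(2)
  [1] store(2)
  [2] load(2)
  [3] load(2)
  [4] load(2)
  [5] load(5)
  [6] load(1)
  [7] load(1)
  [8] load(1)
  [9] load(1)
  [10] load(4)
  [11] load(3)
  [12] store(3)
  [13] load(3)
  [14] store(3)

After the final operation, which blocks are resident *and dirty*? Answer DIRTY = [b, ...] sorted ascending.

DIRTY = [3]

  0 | W B2 → L0 miss [D]
  1 | W B2 → L0 hit [D]
  2 | R B2 → L0 hit [D]
  3 | R B2 → L0 hit [D]
  4 | R B2 → L0 hit [D]
  5 | R B5 → L1 miss [-]
  6 | R B1 → L1 miss [-]
  7 | R B1 → L1 hit [-]
  8 | R B1 → L1 hit [-]
  9 | R B1 → L1 hit [-]
  10 | R B4 → L0 miss wb→B2 [-]
  11 | R B3 → L1 miss [-]
  12 | W B3 → L1 hit [D]
  13 | R B3 → L1 hit [D]
  14 | W B3 → L1 hit [D]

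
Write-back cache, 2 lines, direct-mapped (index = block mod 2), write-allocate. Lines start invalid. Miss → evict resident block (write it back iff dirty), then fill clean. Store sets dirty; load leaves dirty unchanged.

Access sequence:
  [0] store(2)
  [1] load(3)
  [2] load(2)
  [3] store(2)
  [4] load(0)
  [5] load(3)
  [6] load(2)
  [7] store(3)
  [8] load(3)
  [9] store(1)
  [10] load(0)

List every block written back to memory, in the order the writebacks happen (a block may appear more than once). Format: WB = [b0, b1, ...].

WB = [2, 3]

  0 | W B2 → L0 miss [D]
  1 | R B3 → L1 miss [-]
  2 | R B2 → L0 hit [D]
  3 | W B2 → L0 hit [D]
  4 | R B0 → L0 miss wb→B2 [-]
  5 | R B3 → L1 hit [-]
  6 | R B2 → L0 miss [-]
  7 | W B3 → L1 hit [D]
  8 | R B3 → L1 hit [D]
  9 | W B1 → L1 miss wb→B3 [D]
  10 | R B0 → L0 miss [-]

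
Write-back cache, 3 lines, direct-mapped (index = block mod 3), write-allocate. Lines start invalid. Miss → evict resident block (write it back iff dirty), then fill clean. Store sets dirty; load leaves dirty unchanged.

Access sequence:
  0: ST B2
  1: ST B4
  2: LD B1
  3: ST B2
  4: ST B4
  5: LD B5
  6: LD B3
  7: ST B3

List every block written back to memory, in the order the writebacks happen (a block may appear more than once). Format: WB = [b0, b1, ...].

WB = [4, 2]

0: W B2 → L2 miss [D]
1: W B4 → L1 miss [D]
2: R B1 → L1 miss wb→B4 [-]
3: W B2 → L2 hit [D]
4: W B4 → L1 miss [D]
5: R B5 → L2 miss wb→B2 [-]
6: R B3 → L0 miss [-]
7: W B3 → L0 hit [D]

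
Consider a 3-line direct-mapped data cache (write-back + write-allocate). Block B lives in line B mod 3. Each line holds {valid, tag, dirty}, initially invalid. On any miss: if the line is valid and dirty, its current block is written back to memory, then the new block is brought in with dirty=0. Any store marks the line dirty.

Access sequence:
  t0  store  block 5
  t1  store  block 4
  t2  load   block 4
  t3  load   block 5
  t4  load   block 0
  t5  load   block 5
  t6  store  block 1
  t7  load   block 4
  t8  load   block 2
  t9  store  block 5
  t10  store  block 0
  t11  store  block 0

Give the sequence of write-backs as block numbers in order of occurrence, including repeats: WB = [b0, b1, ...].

0: W B5 → L2 miss [D]
1: W B4 → L1 miss [D]
2: R B4 → L1 hit [D]
3: R B5 → L2 hit [D]
4: R B0 → L0 miss [-]
5: R B5 → L2 hit [D]
6: W B1 → L1 miss wb→B4 [D]
7: R B4 → L1 miss wb→B1 [-]
8: R B2 → L2 miss wb→B5 [-]
9: W B5 → L2 miss [D]
10: W B0 → L0 hit [D]
11: W B0 → L0 hit [D]

WB = [4, 1, 5]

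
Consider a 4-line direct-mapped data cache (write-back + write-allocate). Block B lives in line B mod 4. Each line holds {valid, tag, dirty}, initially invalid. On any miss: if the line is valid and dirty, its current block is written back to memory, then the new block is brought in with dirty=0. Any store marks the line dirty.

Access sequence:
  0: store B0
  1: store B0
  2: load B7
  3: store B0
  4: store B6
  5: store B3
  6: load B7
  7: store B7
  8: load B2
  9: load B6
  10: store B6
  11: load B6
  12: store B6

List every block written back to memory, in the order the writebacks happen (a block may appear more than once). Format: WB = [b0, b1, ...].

WB = [3, 6]

0: W B0 → L0 miss [D]
1: W B0 → L0 hit [D]
2: R B7 → L3 miss [-]
3: W B0 → L0 hit [D]
4: W B6 → L2 miss [D]
5: W B3 → L3 miss [D]
6: R B7 → L3 miss wb→B3 [-]
7: W B7 → L3 hit [D]
8: R B2 → L2 miss wb→B6 [-]
9: R B6 → L2 miss [-]
10: W B6 → L2 hit [D]
11: R B6 → L2 hit [D]
12: W B6 → L2 hit [D]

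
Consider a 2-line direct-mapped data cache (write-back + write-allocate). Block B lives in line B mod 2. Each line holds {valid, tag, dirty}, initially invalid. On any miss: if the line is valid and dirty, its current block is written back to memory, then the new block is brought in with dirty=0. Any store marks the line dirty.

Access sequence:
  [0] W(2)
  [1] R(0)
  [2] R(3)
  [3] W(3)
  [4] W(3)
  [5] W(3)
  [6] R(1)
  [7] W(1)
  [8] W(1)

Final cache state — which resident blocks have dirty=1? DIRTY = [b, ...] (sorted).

0: W B2 → L0 miss [D]
1: R B0 → L0 miss wb→B2 [-]
2: R B3 → L1 miss [-]
3: W B3 → L1 hit [D]
4: W B3 → L1 hit [D]
5: W B3 → L1 hit [D]
6: R B1 → L1 miss wb→B3 [-]
7: W B1 → L1 hit [D]
8: W B1 → L1 hit [D]

DIRTY = [1]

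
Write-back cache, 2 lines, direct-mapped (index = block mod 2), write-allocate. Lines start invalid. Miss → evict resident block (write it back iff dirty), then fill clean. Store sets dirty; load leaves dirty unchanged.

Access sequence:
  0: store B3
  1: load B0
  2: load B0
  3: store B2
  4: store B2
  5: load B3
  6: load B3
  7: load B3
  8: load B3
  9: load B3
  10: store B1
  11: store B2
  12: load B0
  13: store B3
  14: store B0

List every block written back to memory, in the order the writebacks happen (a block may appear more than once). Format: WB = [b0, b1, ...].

WB = [3, 2, 1]

0: W B3 → L1 miss [D]
1: R B0 → L0 miss [-]
2: R B0 → L0 hit [-]
3: W B2 → L0 miss [D]
4: W B2 → L0 hit [D]
5: R B3 → L1 hit [D]
6: R B3 → L1 hit [D]
7: R B3 → L1 hit [D]
8: R B3 → L1 hit [D]
9: R B3 → L1 hit [D]
10: W B1 → L1 miss wb→B3 [D]
11: W B2 → L0 hit [D]
12: R B0 → L0 miss wb→B2 [-]
13: W B3 → L1 miss wb→B1 [D]
14: W B0 → L0 hit [D]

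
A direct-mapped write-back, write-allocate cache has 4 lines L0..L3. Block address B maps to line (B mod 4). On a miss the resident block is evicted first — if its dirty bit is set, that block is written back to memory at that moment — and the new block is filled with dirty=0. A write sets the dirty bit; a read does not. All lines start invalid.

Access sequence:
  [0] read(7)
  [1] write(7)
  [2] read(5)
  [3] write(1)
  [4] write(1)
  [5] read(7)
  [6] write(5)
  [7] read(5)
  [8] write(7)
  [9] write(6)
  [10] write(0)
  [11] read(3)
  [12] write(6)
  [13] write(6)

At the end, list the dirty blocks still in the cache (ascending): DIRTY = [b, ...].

DIRTY = [0, 5, 6]

  0 | R B7 → L3 miss [-]
  1 | W B7 → L3 hit [D]
  2 | R B5 → L1 miss [-]
  3 | W B1 → L1 miss [D]
  4 | W B1 → L1 hit [D]
  5 | R B7 → L3 hit [D]
  6 | W B5 → L1 miss wb→B1 [D]
  7 | R B5 → L1 hit [D]
  8 | W B7 → L3 hit [D]
  9 | W B6 → L2 miss [D]
  10 | W B0 → L0 miss [D]
  11 | R B3 → L3 miss wb→B7 [-]
  12 | W B6 → L2 hit [D]
  13 | W B6 → L2 hit [D]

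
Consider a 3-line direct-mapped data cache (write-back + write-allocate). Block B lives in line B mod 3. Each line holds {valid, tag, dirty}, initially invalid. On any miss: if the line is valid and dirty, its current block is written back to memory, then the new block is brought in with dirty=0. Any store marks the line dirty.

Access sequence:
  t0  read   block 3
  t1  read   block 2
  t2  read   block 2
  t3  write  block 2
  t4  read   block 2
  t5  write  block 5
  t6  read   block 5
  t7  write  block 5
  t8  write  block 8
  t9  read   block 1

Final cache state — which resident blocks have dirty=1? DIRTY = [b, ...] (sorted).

0: R B3 → L0 miss [-]
1: R B2 → L2 miss [-]
2: R B2 → L2 hit [-]
3: W B2 → L2 hit [D]
4: R B2 → L2 hit [D]
5: W B5 → L2 miss wb→B2 [D]
6: R B5 → L2 hit [D]
7: W B5 → L2 hit [D]
8: W B8 → L2 miss wb→B5 [D]
9: R B1 → L1 miss [-]

DIRTY = [8]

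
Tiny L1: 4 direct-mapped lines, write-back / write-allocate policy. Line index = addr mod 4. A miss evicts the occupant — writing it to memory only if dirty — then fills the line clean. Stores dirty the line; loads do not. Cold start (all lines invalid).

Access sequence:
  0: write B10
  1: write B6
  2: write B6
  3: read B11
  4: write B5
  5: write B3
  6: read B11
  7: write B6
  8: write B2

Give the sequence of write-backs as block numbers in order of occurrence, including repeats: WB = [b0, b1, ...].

WB = [10, 3, 6]

  0 | W B10 → L2 miss [D]
  1 | W B6 → L2 miss wb→B10 [D]
  2 | W B6 → L2 hit [D]
  3 | R B11 → L3 miss [-]
  4 | W B5 → L1 miss [D]
  5 | W B3 → L3 miss [D]
  6 | R B11 → L3 miss wb→B3 [-]
  7 | W B6 → L2 hit [D]
  8 | W B2 → L2 miss wb→B6 [D]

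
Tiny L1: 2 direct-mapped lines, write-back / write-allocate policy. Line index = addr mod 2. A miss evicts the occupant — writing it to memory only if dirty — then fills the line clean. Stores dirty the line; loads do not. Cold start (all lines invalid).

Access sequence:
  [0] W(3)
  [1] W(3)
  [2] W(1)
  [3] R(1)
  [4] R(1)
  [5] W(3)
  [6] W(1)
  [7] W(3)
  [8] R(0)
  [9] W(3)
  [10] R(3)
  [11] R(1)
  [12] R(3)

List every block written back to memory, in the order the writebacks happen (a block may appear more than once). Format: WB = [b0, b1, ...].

WB = [3, 1, 3, 1, 3]

0: W B3 -> L1 miss  d=D]
1: W B3 -> L1 hit  d=D]
2: W B1 -> L1 miss wb->B3  d=D]
3: R B1 -> L1 hit  d=D]
4: R B1 -> L1 hit  d=D]
5: W B3 -> L1 miss wb->B1  d=D]
6: W B1 -> L1 miss wb->B3  d=D]
7: W B3 -> L1 miss wb->B1  d=D]
8: R B0 -> L0 miss  d=-]
9: W B3 -> L1 hit  d=D]
10: R B3 -> L1 hit  d=D]
11: R B1 -> L1 miss wb->B3  d=-]
12: R B3 -> L1 miss  d=-]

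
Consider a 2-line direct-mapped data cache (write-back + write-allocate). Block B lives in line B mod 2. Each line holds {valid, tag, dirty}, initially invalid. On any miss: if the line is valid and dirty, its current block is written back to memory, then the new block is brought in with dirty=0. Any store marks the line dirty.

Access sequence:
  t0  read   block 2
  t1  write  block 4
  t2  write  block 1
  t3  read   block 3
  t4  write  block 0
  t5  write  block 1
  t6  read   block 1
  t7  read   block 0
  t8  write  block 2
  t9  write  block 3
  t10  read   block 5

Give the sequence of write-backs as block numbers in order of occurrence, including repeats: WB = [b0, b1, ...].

0: R B2 -> L0 miss  d=-]
1: W B4 -> L0 miss  d=D]
2: W B1 -> L1 miss  d=D]
3: R B3 -> L1 miss wb->B1  d=-]
4: W B0 -> L0 miss wb->B4  d=D]
5: W B1 -> L1 miss  d=D]
6: R B1 -> L1 hit  d=D]
7: R B0 -> L0 hit  d=D]
8: W B2 -> L0 miss wb->B0  d=D]
9: W B3 -> L1 miss wb->B1  d=D]
10: R B5 -> L1 miss wb->B3  d=-]

WB = [1, 4, 0, 1, 3]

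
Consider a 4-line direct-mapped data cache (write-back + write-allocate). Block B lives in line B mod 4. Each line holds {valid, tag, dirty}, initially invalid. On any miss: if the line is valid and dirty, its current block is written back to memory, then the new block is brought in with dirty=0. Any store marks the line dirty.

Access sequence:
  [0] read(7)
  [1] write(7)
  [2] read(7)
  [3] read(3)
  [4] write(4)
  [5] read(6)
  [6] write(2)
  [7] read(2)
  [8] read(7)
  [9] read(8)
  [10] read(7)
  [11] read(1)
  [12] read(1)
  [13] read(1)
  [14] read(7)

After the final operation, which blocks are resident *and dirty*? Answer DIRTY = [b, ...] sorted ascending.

0: R B7 -> L3 miss  d=-]
1: W B7 -> L3 hit  d=D]
2: R B7 -> L3 hit  d=D]
3: R B3 -> L3 miss wb->B7  d=-]
4: W B4 -> L0 miss  d=D]
5: R B6 -> L2 miss  d=-]
6: W B2 -> L2 miss  d=D]
7: R B2 -> L2 hit  d=D]
8: R B7 -> L3 miss  d=-]
9: R B8 -> L0 miss wb->B4  d=-]
10: R B7 -> L3 hit  d=-]
11: R B1 -> L1 miss  d=-]
12: R B1 -> L1 hit  d=-]
13: R B1 -> L1 hit  d=-]
14: R B7 -> L3 hit  d=-]

DIRTY = [2]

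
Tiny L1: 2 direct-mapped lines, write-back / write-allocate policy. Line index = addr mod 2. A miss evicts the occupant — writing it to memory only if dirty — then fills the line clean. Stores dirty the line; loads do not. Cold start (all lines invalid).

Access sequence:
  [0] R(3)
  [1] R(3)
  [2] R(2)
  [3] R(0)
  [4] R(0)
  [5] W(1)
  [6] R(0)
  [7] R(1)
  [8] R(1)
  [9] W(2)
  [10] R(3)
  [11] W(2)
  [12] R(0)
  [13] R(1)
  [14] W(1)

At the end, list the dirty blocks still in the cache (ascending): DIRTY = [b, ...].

0: R B3 -> L1 miss  d=-]
1: R B3 -> L1 hit  d=-]
2: R B2 -> L0 miss  d=-]
3: R B0 -> L0 miss  d=-]
4: R B0 -> L0 hit  d=-]
5: W B1 -> L1 miss  d=D]
6: R B0 -> L0 hit  d=-]
7: R B1 -> L1 hit  d=D]
8: R B1 -> L1 hit  d=D]
9: W B2 -> L0 miss  d=D]
10: R B3 -> L1 miss wb->B1  d=-]
11: W B2 -> L0 hit  d=D]
12: R B0 -> L0 miss wb->B2  d=-]
13: R B1 -> L1 miss  d=-]
14: W B1 -> L1 hit  d=D]

DIRTY = [1]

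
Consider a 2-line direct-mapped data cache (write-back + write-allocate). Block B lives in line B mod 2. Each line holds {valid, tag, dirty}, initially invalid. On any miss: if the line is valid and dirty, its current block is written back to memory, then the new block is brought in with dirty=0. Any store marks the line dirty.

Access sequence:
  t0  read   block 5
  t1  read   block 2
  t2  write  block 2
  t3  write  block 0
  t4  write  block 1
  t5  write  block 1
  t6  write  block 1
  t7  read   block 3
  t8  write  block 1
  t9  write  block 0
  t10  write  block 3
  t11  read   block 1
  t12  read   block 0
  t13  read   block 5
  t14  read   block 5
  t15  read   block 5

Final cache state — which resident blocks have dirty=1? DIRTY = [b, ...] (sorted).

DIRTY = [0]

  0 | R B5 → L1 miss [-]
  1 | R B2 → L0 miss [-]
  2 | W B2 → L0 hit [D]
  3 | W B0 → L0 miss wb→B2 [D]
  4 | W B1 → L1 miss [D]
  5 | W B1 → L1 hit [D]
  6 | W B1 → L1 hit [D]
  7 | R B3 → L1 miss wb→B1 [-]
  8 | W B1 → L1 miss [D]
  9 | W B0 → L0 hit [D]
  10 | W B3 → L1 miss wb→B1 [D]
  11 | R B1 → L1 miss wb→B3 [-]
  12 | R B0 → L0 hit [D]
  13 | R B5 → L1 miss [-]
  14 | R B5 → L1 hit [-]
  15 | R B5 → L1 hit [-]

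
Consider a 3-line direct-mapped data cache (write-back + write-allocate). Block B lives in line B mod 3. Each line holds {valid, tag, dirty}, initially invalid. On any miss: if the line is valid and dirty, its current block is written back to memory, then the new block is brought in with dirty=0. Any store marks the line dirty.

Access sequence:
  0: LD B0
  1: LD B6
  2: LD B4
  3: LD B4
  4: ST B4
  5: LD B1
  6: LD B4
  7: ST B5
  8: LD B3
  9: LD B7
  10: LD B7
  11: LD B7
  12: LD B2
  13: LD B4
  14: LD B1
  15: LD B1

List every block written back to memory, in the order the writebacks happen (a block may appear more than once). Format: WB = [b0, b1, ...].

WB = [4, 5]

0: R B0 → L0 miss [-]
1: R B6 → L0 miss [-]
2: R B4 → L1 miss [-]
3: R B4 → L1 hit [-]
4: W B4 → L1 hit [D]
5: R B1 → L1 miss wb→B4 [-]
6: R B4 → L1 miss [-]
7: W B5 → L2 miss [D]
8: R B3 → L0 miss [-]
9: R B7 → L1 miss [-]
10: R B7 → L1 hit [-]
11: R B7 → L1 hit [-]
12: R B2 → L2 miss wb→B5 [-]
13: R B4 → L1 miss [-]
14: R B1 → L1 miss [-]
15: R B1 → L1 hit [-]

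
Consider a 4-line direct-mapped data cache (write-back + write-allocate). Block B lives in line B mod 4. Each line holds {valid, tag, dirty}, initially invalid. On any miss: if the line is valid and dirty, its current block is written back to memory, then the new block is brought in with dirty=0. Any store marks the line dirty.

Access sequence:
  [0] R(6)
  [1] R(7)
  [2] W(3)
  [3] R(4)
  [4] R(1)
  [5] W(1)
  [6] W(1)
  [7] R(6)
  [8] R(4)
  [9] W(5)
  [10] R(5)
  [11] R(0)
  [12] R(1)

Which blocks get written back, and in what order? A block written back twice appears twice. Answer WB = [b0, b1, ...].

0: R B6 → L2 miss [-]
1: R B7 → L3 miss [-]
2: W B3 → L3 miss [D]
3: R B4 → L0 miss [-]
4: R B1 → L1 miss [-]
5: W B1 → L1 hit [D]
6: W B1 → L1 hit [D]
7: R B6 → L2 hit [-]
8: R B4 → L0 hit [-]
9: W B5 → L1 miss wb→B1 [D]
10: R B5 → L1 hit [D]
11: R B0 → L0 miss [-]
12: R B1 → L1 miss wb→B5 [-]

WB = [1, 5]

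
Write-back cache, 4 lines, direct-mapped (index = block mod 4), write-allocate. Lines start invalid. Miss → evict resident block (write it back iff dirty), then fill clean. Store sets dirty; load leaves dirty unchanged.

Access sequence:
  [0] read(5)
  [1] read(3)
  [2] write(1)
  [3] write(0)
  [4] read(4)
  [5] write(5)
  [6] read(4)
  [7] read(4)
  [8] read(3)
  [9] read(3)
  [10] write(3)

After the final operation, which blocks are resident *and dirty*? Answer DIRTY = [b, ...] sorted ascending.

DIRTY = [3, 5]

0: R B5 -> L1 miss  d=-]
1: R B3 -> L3 miss  d=-]
2: W B1 -> L1 miss  d=D]
3: W B0 -> L0 miss  d=D]
4: R B4 -> L0 miss wb->B0  d=-]
5: W B5 -> L1 miss wb->B1  d=D]
6: R B4 -> L0 hit  d=-]
7: R B4 -> L0 hit  d=-]
8: R B3 -> L3 hit  d=-]
9: R B3 -> L3 hit  d=-]
10: W B3 -> L3 hit  d=D]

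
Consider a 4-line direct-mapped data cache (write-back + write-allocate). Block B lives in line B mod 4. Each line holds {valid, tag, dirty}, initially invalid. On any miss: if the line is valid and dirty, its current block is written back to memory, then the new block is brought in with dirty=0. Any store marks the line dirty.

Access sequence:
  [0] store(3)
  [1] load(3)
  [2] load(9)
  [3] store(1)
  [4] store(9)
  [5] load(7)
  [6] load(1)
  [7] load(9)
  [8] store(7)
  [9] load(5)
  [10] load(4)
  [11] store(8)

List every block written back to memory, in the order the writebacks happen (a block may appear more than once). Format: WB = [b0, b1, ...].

0: W B3 → L3 miss [D]
1: R B3 → L3 hit [D]
2: R B9 → L1 miss [-]
3: W B1 → L1 miss [D]
4: W B9 → L1 miss wb→B1 [D]
5: R B7 → L3 miss wb→B3 [-]
6: R B1 → L1 miss wb→B9 [-]
7: R B9 → L1 miss [-]
8: W B7 → L3 hit [D]
9: R B5 → L1 miss [-]
10: R B4 → L0 miss [-]
11: W B8 → L0 miss [D]

WB = [1, 3, 9]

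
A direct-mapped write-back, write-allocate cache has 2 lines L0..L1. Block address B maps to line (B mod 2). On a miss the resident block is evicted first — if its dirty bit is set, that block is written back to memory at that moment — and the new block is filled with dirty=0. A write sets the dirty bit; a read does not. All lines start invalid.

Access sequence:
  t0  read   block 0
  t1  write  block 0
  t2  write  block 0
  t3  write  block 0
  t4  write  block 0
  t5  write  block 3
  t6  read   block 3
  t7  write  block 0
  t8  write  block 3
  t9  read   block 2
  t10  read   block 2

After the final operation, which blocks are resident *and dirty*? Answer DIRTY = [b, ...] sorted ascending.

0: R B0 → L0 miss [-]
1: W B0 → L0 hit [D]
2: W B0 → L0 hit [D]
3: W B0 → L0 hit [D]
4: W B0 → L0 hit [D]
5: W B3 → L1 miss [D]
6: R B3 → L1 hit [D]
7: W B0 → L0 hit [D]
8: W B3 → L1 hit [D]
9: R B2 → L0 miss wb→B0 [-]
10: R B2 → L0 hit [-]

DIRTY = [3]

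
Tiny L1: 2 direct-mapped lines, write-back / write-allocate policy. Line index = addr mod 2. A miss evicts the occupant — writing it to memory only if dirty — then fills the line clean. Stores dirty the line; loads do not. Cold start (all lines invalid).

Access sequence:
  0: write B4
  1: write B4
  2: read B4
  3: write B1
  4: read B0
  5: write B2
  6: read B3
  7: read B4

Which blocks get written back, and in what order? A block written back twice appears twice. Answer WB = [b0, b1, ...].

WB = [4, 1, 2]

0: W B4 → L0 miss [D]
1: W B4 → L0 hit [D]
2: R B4 → L0 hit [D]
3: W B1 → L1 miss [D]
4: R B0 → L0 miss wb→B4 [-]
5: W B2 → L0 miss [D]
6: R B3 → L1 miss wb→B1 [-]
7: R B4 → L0 miss wb→B2 [-]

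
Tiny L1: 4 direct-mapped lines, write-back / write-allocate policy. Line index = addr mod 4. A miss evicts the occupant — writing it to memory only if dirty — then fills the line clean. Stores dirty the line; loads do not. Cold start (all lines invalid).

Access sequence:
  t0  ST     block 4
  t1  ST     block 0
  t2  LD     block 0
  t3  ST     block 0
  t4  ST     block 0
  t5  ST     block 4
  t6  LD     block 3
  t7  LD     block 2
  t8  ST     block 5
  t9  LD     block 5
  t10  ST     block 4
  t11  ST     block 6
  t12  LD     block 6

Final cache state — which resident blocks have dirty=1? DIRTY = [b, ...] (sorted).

DIRTY = [4, 5, 6]

  0 | W B4 → L0 miss [D]
  1 | W B0 → L0 miss wb→B4 [D]
  2 | R B0 → L0 hit [D]
  3 | W B0 → L0 hit [D]
  4 | W B0 → L0 hit [D]
  5 | W B4 → L0 miss wb→B0 [D]
  6 | R B3 → L3 miss [-]
  7 | R B2 → L2 miss [-]
  8 | W B5 → L1 miss [D]
  9 | R B5 → L1 hit [D]
  10 | W B4 → L0 hit [D]
  11 | W B6 → L2 miss [D]
  12 | R B6 → L2 hit [D]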